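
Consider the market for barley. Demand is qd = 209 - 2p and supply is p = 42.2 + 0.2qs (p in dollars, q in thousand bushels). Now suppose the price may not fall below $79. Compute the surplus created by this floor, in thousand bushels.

Rearranging supply gives qs = 5p - 211. Setting quantity demanded equal to quantity supplied, 209 - 2p = 5p - 211, gives p* = 60 and q* = 89.
The floor of 79 is above the equilibrium price 60, so it binds.
At p = 79: qd = 209 - 2·79 = 51 and qs = 5·79 - 211 = 184.
Surplus = qs - qd = 184 - 51 = 133.

133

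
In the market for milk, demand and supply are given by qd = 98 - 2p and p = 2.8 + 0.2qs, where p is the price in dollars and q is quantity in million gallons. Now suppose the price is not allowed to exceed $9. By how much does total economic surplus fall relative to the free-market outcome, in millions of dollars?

Rearranging supply gives qs = 5p - 14. Without the control the market clears where 98 - 2p = 5p - 14, i.e. p* = 16 and q* = 66.
The ceiling of 9 is below the equilibrium price 16, so it binds.
At p = 9: qd = 98 - 2·9 = 80 and qs = 5·9 - 14 = 31.
Quantity traded falls to 31. At q = 31 the demand price is (98 - 31)/2 = 33.5 and the supply price is (14 + 31)/5 = 9.
Deadweight loss = ½ · (33.5 - 9) · (66 - 31) = ½ · 24.5 · 35 = 428.75.

428.75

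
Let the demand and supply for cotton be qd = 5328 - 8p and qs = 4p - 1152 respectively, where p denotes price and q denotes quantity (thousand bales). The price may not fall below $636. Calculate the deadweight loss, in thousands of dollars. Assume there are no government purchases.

In a free market, 5328 - 8p = 4p - 1152 gives the equilibrium p* = 540, q* = 1008.
Since 636 > 540, the floor is binding.
At p = 636: qd = 5328 - 8·636 = 240 and qs = 4·636 - 1152 = 1392.
Quantity traded falls to 240. At q = 240 the demand price is (5328 - 240)/8 = 636 and the supply price is (1152 + 240)/4 = 348.
Deadweight loss = ½ · (636 - 348) · (1008 - 240) = ½ · 288 · 768 = 110592.

110592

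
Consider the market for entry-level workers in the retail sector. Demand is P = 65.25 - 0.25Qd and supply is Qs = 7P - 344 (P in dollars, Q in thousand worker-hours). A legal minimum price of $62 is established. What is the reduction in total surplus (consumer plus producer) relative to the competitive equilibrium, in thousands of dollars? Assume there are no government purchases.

154

Rearranging demand gives Qd = 261 - 4P. Without the control the market clears where 261 - 4P = 7P - 344, i.e. P* = 55 and Q* = 41.
The floor of 62 is above the equilibrium price 55, so it binds.
At P = 62: Qd = 261 - 4·62 = 13 and Qs = 7·62 - 344 = 90.
Quantity traded falls to 13. At Q = 13 the demand price is (261 - 13)/4 = 62 and the supply price is (344 + 13)/7 = 51.
Deadweight loss = ½ · (62 - 51) · (41 - 13) = ½ · 11 · 28 = 154.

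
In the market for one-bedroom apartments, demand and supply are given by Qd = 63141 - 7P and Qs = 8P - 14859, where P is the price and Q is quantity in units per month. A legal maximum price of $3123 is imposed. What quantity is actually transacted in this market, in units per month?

Equilibrium: 63141 - 7P = 8P - 14859, so 78000 = 15P and P* = 5200, Q* = 26741.
The ceiling of 3123 is below the equilibrium price 5200, so it binds.
At P = 3123: Qd = 63141 - 7·3123 = 41280 and Qs = 8·3123 - 14859 = 10125.
The quantity actually transacted is the short side, supply: 10125.

10125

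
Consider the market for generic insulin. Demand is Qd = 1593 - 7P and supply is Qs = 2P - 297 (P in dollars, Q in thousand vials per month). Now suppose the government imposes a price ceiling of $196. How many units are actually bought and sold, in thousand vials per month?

Equilibrium: 1593 - 7P = 2P - 297, so 1890 = 9P and P* = 210, Q* = 123.
Since 196 < 210, the ceiling is binding.
At P = 196: Qd = 1593 - 7·196 = 221 and Qs = 2·196 - 297 = 95.
The quantity actually transacted is the short side, supply: 95.

95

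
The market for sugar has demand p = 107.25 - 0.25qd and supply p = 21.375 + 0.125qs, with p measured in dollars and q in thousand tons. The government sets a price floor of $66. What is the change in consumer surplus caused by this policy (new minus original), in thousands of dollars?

-3152

Rearranging demand gives qd = 429 - 4p; rearranging supply gives qs = 8p - 171. Equilibrium: 429 - 4p = 8p - 171, so 600 = 12p and p* = 50, q* = 229.
Because the floor (66) lies above the market-clearing price, it is binding.
At p = 66: qd = 429 - 4·66 = 165 and qs = 8·66 - 171 = 357.
Consumer surplus without the control is ½ · (107.25 - 50) · 229 = 6555.125.
With the floor, consumers buy 165 units at 66, so CS = ½ · (107.25 - 66) · 165 = 3403.125.
Change in consumer surplus = 3403.125 - 6555.125 = -3152.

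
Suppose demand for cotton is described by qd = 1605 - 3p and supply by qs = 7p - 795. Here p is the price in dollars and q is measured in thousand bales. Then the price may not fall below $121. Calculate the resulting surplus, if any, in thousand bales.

0

Equilibrium: 1605 - 3p = 7p - 795, so 2400 = 10p and p* = 240, q* = 885.
Since 121 is below p* = 240, the floor does not bind and the free-market outcome prevails.
Since the control does not bind, there is no surplus.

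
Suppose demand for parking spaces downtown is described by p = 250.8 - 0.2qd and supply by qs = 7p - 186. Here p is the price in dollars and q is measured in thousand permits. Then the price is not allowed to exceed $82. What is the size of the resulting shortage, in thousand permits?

Rearranging demand gives qd = 1254 - 5p. In a free market, 1254 - 5p = 7p - 186 gives the equilibrium p* = 120, q* = 654.
Because the ceiling (82) lies below the market-clearing price, it is binding.
At p = 82: qd = 1254 - 5·82 = 844 and qs = 7·82 - 186 = 388.
Shortage = qd - qs = 844 - 388 = 456.

456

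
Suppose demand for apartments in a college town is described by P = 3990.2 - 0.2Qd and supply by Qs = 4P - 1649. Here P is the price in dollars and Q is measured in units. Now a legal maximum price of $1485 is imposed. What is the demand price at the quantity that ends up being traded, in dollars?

Rearranging demand gives Qd = 19951 - 5P. In a free market, 19951 - 5P = 4P - 1649 gives the equilibrium P* = 2400, Q* = 7951.
Since 1485 < 2400, the ceiling is binding.
At P = 1485: Qd = 19951 - 5·1485 = 12526 and Qs = 4·1485 - 1649 = 4291.
Only 4291 units reach the market. On the demand curve, the marginal buyer's willingness to pay at Q = 4291 is (19951 - 4291)/5 = 3132.

3132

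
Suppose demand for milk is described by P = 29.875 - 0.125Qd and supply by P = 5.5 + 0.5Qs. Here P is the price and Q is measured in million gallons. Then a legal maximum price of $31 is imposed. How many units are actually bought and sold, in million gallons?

39

Rearranging demand gives Qd = 239 - 8P; rearranging supply gives Qs = 2P - 11. Equilibrium: 239 - 8P = 2P - 11, so 250 = 10P and P* = 25, Q* = 39.
The ceiling of 31 is above the equilibrium price 25, so it is not binding; the market clears at P* = 25, Q* = 39.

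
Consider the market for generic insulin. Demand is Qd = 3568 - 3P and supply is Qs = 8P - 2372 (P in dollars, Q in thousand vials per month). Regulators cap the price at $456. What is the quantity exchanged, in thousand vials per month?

1276

Without the control the market clears where 3568 - 3P = 8P - 2372, i.e. P* = 540 and Q* = 1948.
Since 456 < 540, the ceiling is binding.
At P = 456: Qd = 3568 - 3·456 = 2200 and Qs = 8·456 - 2372 = 1276.
The quantity actually transacted is the short side, supply: 1276.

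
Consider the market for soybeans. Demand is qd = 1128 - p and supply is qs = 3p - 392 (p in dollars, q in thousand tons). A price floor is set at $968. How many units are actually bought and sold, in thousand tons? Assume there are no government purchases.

160

In a free market, 1128 - p = 3p - 392 gives the equilibrium p* = 380, q* = 748.
Since 968 > 380, the floor is binding.
At p = 968: qd = 1128 - 968 = 160 and qs = 3·968 - 392 = 2512.
The quantity actually transacted is the short side, demand: 160.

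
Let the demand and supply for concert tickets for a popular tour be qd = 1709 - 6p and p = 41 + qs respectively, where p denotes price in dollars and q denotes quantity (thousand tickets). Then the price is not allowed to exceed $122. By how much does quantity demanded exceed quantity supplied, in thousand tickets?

Rearranging supply gives qs = p - 41. Equilibrium: 1709 - 6p = p - 41, so 1750 = 7p and p* = 250, q* = 209.
Because the ceiling (122) lies below the market-clearing price, it is binding.
At p = 122: qd = 1709 - 6·122 = 977 and qs = 122 - 41 = 81.
Shortage = qd - qs = 977 - 81 = 896.

896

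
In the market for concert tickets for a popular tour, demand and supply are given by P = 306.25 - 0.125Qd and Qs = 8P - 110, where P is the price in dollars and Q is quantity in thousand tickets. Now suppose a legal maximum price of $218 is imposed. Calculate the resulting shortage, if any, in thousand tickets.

Rearranging demand gives Qd = 2450 - 8P. Without the control the market clears where 2450 - 8P = 8P - 110, i.e. P* = 160 and Q* = 1170.
The ceiling of 218 is above the equilibrium price 160, so it is not binding; the market clears at P* = 160, Q* = 1170.
Since the control does not bind, there is no shortage.

0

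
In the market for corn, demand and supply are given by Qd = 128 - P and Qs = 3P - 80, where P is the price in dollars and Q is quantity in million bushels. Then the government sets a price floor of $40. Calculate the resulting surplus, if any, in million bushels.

0

In a free market, 128 - P = 3P - 80 gives the equilibrium P* = 52, Q* = 76.
Since 40 is below P* = 52, the floor does not bind and the free-market outcome prevails.
Since the control does not bind, there is no surplus.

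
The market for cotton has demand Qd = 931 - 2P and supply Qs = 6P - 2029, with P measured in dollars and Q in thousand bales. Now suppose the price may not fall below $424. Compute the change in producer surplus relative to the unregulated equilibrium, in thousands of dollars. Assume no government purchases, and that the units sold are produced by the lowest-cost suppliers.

Equilibrium: 931 - 2P = 6P - 2029, so 2960 = 8P and P* = 370, Q* = 191.
Since 424 > 370, the floor is binding.
At P = 424: Qd = 931 - 2·424 = 83 and Qs = 6·424 - 2029 = 515.
Producer surplus without the control is ½ · (370 - 2029/6) · 191 = 36481/12.
With the floor, 83 units are sold at 424. The supply price at Q = 83 is 352, so PS = ½ · [(424 - 2029/6) + (424 - 352)] · 83 = 78601/12.
Change in producer surplus = 78601/12 - 36481/12 = 3510.

3510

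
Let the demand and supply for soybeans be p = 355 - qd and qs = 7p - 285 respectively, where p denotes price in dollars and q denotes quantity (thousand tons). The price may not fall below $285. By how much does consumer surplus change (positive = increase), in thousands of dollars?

Rearranging demand gives qd = 355 - p. Without the control the market clears where 355 - p = 7p - 285, i.e. p* = 80 and q* = 275.
Since 285 > 80, the floor is binding.
At p = 285: qd = 355 - 285 = 70 and qs = 7·285 - 285 = 1710.
Consumer surplus without the control is ½ · (355 - 80) · 275 = 37812.5.
With the floor, consumers buy 70 units at 285, so CS = ½ · (355 - 285) · 70 = 2450.
Change in consumer surplus = 2450 - 37812.5 = -35362.5.

-35362.5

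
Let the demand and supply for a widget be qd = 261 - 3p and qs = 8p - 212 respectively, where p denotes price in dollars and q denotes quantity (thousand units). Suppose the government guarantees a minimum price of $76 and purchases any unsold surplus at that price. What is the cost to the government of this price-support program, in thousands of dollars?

In a free market, 261 - 3p = 8p - 212 gives the equilibrium p* = 43, q* = 132.
Since 76 > 43, the floor is binding.
At p = 76: qd = 261 - 3·76 = 33 and qs = 8·76 - 212 = 396.
Surplus = qs - qd = 363.
Government expenditure = surplus × support price = 363 × 76 = 27588.

27588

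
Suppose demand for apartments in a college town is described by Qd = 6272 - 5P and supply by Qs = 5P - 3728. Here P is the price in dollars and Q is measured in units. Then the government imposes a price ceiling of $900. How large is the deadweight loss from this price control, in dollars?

50000

Equilibrium: 6272 - 5P = 5P - 3728, so 10000 = 10P and P* = 1000, Q* = 1272.
Since 900 < 1000, the ceiling is binding.
At P = 900: Qd = 6272 - 5·900 = 1772 and Qs = 5·900 - 3728 = 772.
Quantity traded falls to 772. At Q = 772 the demand price is (6272 - 772)/5 = 1100 and the supply price is (3728 + 772)/5 = 900.
Deadweight loss = ½ · (1100 - 900) · (1272 - 772) = ½ · 200 · 500 = 50000.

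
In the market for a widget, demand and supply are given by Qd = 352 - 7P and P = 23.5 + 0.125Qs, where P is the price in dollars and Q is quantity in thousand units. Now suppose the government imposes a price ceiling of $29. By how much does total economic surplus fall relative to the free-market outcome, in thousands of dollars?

420

Rearranging supply gives Qs = 8P - 188. Setting quantity demanded equal to quantity supplied, 352 - 7P = 8P - 188, gives P* = 36 and Q* = 100.
Because the ceiling (29) lies below the market-clearing price, it is binding.
At P = 29: Qd = 352 - 7·29 = 149 and Qs = 8·29 - 188 = 44.
Quantity traded falls to 44. At Q = 44 the demand price is (352 - 44)/7 = 44 and the supply price is (188 + 44)/8 = 29.
Deadweight loss = ½ · (44 - 29) · (100 - 44) = ½ · 15 · 56 = 420.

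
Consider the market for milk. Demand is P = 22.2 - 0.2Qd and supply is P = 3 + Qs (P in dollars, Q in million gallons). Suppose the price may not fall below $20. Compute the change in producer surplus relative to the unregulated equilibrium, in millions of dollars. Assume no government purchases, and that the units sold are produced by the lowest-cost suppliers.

-1.5

Rearranging demand gives Qd = 111 - 5P; rearranging supply gives Qs = P - 3. Setting quantity demanded equal to quantity supplied, 111 - 5P = P - 3, gives P* = 19 and Q* = 16.
Since 20 > 19, the floor is binding.
At P = 20: Qd = 111 - 5·20 = 11 and Qs = 20 - 3 = 17.
Producer surplus without the control is ½ · (19 - 3) · 16 = 128.
With the floor, 11 units are sold at 20. The supply price at Q = 11 is 14, so PS = ½ · [(20 - 3) + (20 - 14)] · 11 = 126.5.
Change in producer surplus = 126.5 - 128 = -1.5.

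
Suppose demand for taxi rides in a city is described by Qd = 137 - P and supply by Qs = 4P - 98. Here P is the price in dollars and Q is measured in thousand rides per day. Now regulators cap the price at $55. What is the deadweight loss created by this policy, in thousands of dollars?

0

Equilibrium: 137 - P = 4P - 98, so 235 = 5P and P* = 47, Q* = 90.
The ceiling of 55 is above the equilibrium price 47, so it is not binding; the market clears at P* = 47, Q* = 90.
Since the control does not bind, no trades are prevented and deadweight loss is zero.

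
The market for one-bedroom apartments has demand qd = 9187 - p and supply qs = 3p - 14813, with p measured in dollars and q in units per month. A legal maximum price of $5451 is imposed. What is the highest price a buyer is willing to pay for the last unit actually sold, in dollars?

Without the control the market clears where 9187 - p = 3p - 14813, i.e. p* = 6000 and q* = 3187.
Since 5451 < 6000, the ceiling is binding.
At p = 5451: qd = 9187 - 5451 = 3736 and qs = 3·5451 - 14813 = 1540.
Only 1540 units reach the market. On the demand curve, the marginal buyer's willingness to pay at q = 1540 is (9187 - 1540) = 7647.

7647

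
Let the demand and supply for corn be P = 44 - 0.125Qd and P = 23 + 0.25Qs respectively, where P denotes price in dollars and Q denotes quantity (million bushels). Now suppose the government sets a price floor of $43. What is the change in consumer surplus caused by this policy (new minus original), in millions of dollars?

Rearranging demand gives Qd = 352 - 8P; rearranging supply gives Qs = 4P - 92. Setting quantity demanded equal to quantity supplied, 352 - 8P = 4P - 92, gives P* = 37 and Q* = 56.
Because the floor (43) lies above the market-clearing price, it is binding.
At P = 43: Qd = 352 - 8·43 = 8 and Qs = 4·43 - 92 = 80.
Consumer surplus without the control is ½ · (44 - 37) · 56 = 196.
With the floor, consumers buy 8 units at 43, so CS = ½ · (44 - 43) · 8 = 4.
Change in consumer surplus = 4 - 196 = -192.

-192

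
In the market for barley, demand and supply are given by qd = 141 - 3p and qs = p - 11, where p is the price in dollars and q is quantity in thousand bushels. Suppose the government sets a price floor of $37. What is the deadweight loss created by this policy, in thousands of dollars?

Without the control the market clears where 141 - 3p = p - 11, i.e. p* = 38 and q* = 27.
Since 37 is below p* = 38, the floor does not bind and the free-market outcome prevails.
Since the control does not bind, no trades are prevented and deadweight loss is zero.

0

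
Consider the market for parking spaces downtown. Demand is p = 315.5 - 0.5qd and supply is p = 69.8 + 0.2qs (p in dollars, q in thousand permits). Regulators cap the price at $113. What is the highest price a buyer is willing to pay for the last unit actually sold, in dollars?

Rearranging demand gives qd = 631 - 2p; rearranging supply gives qs = 5p - 349. Setting quantity demanded equal to quantity supplied, 631 - 2p = 5p - 349, gives p* = 140 and q* = 351.
The ceiling of 113 is below the equilibrium price 140, so it binds.
At p = 113: qd = 631 - 2·113 = 405 and qs = 5·113 - 349 = 216.
Only 216 units reach the market. On the demand curve, the marginal buyer's willingness to pay at q = 216 is (631 - 216)/2 = 207.5.

207.5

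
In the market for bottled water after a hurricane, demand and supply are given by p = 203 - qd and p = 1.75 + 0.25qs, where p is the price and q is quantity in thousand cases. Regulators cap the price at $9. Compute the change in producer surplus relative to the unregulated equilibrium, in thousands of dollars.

-3135

Rearranging demand gives qd = 203 - p; rearranging supply gives qs = 4p - 7. Equilibrium: 203 - p = 4p - 7, so 210 = 5p and p* = 42, q* = 161.
Since 9 < 42, the ceiling is binding.
At p = 9: qd = 203 - 9 = 194 and qs = 4·9 - 7 = 29.
Producer surplus without the control is ½ · (42 - 1.75) · 161 = 3240.125.
With the ceiling, producers sell 29 units at 9, so PS = ½ · (9 - 1.75) · 29 = 105.125.
Change in producer surplus = 105.125 - 3240.125 = -3135.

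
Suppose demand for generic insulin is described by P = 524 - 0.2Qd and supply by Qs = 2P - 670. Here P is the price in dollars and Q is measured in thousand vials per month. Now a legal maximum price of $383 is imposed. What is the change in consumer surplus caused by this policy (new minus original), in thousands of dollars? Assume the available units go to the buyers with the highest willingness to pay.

5324.4

Rearranging demand gives Qd = 2620 - 5P. In a free market, 2620 - 5P = 2P - 670 gives the equilibrium P* = 470, Q* = 270.
The ceiling of 383 is below the equilibrium price 470, so it binds.
At P = 383: Qd = 2620 - 5·383 = 705 and Qs = 2·383 - 670 = 96.
Consumer surplus without the control is ½ · (524 - 470) · 270 = 7290.
With the ceiling, 96 units are sold at 383 (assume they go to the highest-value buyers). The demand price at Q = 96 is 504.8, so CS = ½ · [(524 - 383) + (504.8 - 383)] · 96 = 12614.4.
Change in consumer surplus = 12614.4 - 7290 = 5324.4.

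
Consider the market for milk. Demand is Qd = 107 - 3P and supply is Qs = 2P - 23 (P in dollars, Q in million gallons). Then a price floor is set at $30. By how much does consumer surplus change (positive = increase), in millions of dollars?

Equilibrium: 107 - 3P = 2P - 23, so 130 = 5P and P* = 26, Q* = 29.
The floor of 30 is above the equilibrium price 26, so it binds.
At P = 30: Qd = 107 - 3·30 = 17 and Qs = 2·30 - 23 = 37.
Consumer surplus without the control is ½ · (107/3 - 26) · 29 = 841/6.
With the floor, consumers buy 17 units at 30, so CS = ½ · (107/3 - 30) · 17 = 289/6.
Change in consumer surplus = 289/6 - 841/6 = -92.

-92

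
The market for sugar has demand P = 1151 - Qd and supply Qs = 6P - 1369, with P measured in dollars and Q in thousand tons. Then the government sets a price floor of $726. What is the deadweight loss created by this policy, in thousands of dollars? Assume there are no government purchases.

78141

Rearranging demand gives Qd = 1151 - P. Without the control the market clears where 1151 - P = 6P - 1369, i.e. P* = 360 and Q* = 791.
The floor of 726 is above the equilibrium price 360, so it binds.
At P = 726: Qd = 1151 - 726 = 425 and Qs = 6·726 - 1369 = 2987.
Quantity traded falls to 425. At Q = 425 the demand price is 1151 - 425 = 726 and the supply price is (1369 + 425)/6 = 299.
Deadweight loss = ½ · (726 - 299) · (791 - 425) = ½ · 427 · 366 = 78141.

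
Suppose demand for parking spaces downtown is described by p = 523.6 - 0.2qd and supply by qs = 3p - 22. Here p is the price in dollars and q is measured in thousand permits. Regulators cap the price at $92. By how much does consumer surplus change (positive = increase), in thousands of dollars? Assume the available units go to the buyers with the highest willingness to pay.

9472.4

Rearranging demand gives qd = 2618 - 5p. Equilibrium: 2618 - 5p = 3p - 22, so 2640 = 8p and p* = 330, q* = 968.
Since 92 < 330, the ceiling is binding.
At p = 92: qd = 2618 - 5·92 = 2158 and qs = 3·92 - 22 = 254.
Consumer surplus without the control is ½ · (523.6 - 330) · 968 = 93702.4.
With the ceiling, 254 units are sold at 92 (assume they go to the highest-value buyers). The demand price at q = 254 is 472.8, so CS = ½ · [(523.6 - 92) + (472.8 - 92)] · 254 = 103174.8.
Change in consumer surplus = 103174.8 - 93702.4 = 9472.4.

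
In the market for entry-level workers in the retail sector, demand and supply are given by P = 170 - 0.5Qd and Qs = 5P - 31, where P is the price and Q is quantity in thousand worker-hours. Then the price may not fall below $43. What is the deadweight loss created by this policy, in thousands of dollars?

Rearranging demand gives Qd = 340 - 2P. Equilibrium: 340 - 2P = 5P - 31, so 371 = 7P and P* = 53, Q* = 234.
Since 43 is below P* = 53, the floor does not bind and the free-market outcome prevails.
Since the control does not bind, no trades are prevented and deadweight loss is zero.

0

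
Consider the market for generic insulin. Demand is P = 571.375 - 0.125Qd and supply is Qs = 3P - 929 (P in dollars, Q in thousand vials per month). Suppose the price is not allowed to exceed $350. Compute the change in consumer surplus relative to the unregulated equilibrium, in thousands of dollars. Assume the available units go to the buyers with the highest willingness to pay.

Rearranging demand gives Qd = 4571 - 8P. Equilibrium: 4571 - 8P = 3P - 929, so 5500 = 11P and P* = 500, Q* = 571.
Because the ceiling (350) lies below the market-clearing price, it is binding.
At P = 350: Qd = 4571 - 8·350 = 1771 and Qs = 3·350 - 929 = 121.
Consumer surplus without the control is ½ · (571.375 - 500) · 571 = 20377.5625.
With the ceiling, 121 units are sold at 350 (assume they go to the highest-value buyers). The demand price at Q = 121 is 556.25, so CS = ½ · [(571.375 - 350) + (556.25 - 350)] · 121 = 25871.3125.
Change in consumer surplus = 25871.3125 - 20377.5625 = 5493.75.

5493.75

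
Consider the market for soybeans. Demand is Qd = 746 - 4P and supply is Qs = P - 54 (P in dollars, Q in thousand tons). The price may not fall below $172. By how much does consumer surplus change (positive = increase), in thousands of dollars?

In a free market, 746 - 4P = P - 54 gives the equilibrium P* = 160, Q* = 106.
The floor of 172 is above the equilibrium price 160, so it binds.
At P = 172: Qd = 746 - 4·172 = 58 and Qs = 172 - 54 = 118.
Consumer surplus without the control is ½ · (186.5 - 160) · 106 = 1404.5.
With the floor, consumers buy 58 units at 172, so CS = ½ · (186.5 - 172) · 58 = 420.5.
Change in consumer surplus = 420.5 - 1404.5 = -984.

-984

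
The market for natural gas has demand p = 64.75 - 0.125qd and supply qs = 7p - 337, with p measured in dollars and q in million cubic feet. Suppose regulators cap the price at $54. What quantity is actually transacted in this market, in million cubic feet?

Rearranging demand gives qd = 518 - 8p. In a free market, 518 - 8p = 7p - 337 gives the equilibrium p* = 57, q* = 62.
The ceiling of 54 is below the equilibrium price 57, so it binds.
At p = 54: qd = 518 - 8·54 = 86 and qs = 7·54 - 337 = 41.
The quantity actually transacted is the short side, supply: 41.

41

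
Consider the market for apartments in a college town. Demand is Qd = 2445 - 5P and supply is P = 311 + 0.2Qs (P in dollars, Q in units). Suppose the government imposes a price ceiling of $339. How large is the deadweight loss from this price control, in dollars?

Rearranging supply gives Qs = 5P - 1555. Equilibrium: 2445 - 5P = 5P - 1555, so 4000 = 10P and P* = 400, Q* = 445.
The ceiling of 339 is below the equilibrium price 400, so it binds.
At P = 339: Qd = 2445 - 5·339 = 750 and Qs = 5·339 - 1555 = 140.
Quantity traded falls to 140. At Q = 140 the demand price is (2445 - 140)/5 = 461 and the supply price is (1555 + 140)/5 = 339.
Deadweight loss = ½ · (461 - 339) · (445 - 140) = ½ · 122 · 305 = 18605.

18605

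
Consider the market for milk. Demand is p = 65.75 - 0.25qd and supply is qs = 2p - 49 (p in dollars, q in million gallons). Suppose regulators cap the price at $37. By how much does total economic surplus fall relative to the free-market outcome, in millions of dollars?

337.5

Rearranging demand gives qd = 263 - 4p. Without the control the market clears where 263 - 4p = 2p - 49, i.e. p* = 52 and q* = 55.
Since 37 < 52, the ceiling is binding.
At p = 37: qd = 263 - 4·37 = 115 and qs = 2·37 - 49 = 25.
Quantity traded falls to 25. At q = 25 the demand price is (263 - 25)/4 = 59.5 and the supply price is (49 + 25)/2 = 37.
Deadweight loss = ½ · (59.5 - 37) · (55 - 25) = ½ · 22.5 · 30 = 337.5.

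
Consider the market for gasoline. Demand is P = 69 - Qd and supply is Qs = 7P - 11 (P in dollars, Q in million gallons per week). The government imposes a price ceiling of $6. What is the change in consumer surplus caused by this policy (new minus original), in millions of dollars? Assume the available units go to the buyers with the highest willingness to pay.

-268

Rearranging demand gives Qd = 69 - P. Setting quantity demanded equal to quantity supplied, 69 - P = 7P - 11, gives P* = 10 and Q* = 59.
Because the ceiling (6) lies below the market-clearing price, it is binding.
At P = 6: Qd = 69 - 6 = 63 and Qs = 7·6 - 11 = 31.
Consumer surplus without the control is ½ · (69 - 10) · 59 = 1740.5.
With the ceiling, 31 units are sold at 6 (assume they go to the highest-value buyers). The demand price at Q = 31 is 38, so CS = ½ · [(69 - 6) + (38 - 6)] · 31 = 1472.5.
Change in consumer surplus = 1472.5 - 1740.5 = -268.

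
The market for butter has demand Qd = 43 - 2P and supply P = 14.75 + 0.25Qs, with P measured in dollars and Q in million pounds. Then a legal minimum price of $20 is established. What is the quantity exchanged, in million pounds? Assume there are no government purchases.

3

Rearranging supply gives Qs = 4P - 59. Setting quantity demanded equal to quantity supplied, 43 - 2P = 4P - 59, gives P* = 17 and Q* = 9.
The floor of 20 is above the equilibrium price 17, so it binds.
At P = 20: Qd = 43 - 2·20 = 3 and Qs = 4·20 - 59 = 21.
The quantity actually transacted is the short side, demand: 3.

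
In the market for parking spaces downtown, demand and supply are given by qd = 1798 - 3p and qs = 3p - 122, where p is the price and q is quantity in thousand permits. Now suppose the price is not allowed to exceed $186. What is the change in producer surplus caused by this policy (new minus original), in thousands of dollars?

-85358

Without the control the market clears where 1798 - 3p = 3p - 122, i.e. p* = 320 and q* = 838.
The ceiling of 186 is below the equilibrium price 320, so it binds.
At p = 186: qd = 1798 - 3·186 = 1240 and qs = 3·186 - 122 = 436.
Producer surplus without the control is ½ · (320 - 122/3) · 838 = 351122/3.
With the ceiling, producers sell 436 units at 186, so PS = ½ · (186 - 122/3) · 436 = 95048/3.
Change in producer surplus = 95048/3 - 351122/3 = -85358.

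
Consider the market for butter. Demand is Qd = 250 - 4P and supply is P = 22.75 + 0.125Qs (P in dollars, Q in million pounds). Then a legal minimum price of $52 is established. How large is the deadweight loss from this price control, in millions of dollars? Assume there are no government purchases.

768

Rearranging supply gives Qs = 8P - 182. In a free market, 250 - 4P = 8P - 182 gives the equilibrium P* = 36, Q* = 106.
Because the floor (52) lies above the market-clearing price, it is binding.
At P = 52: Qd = 250 - 4·52 = 42 and Qs = 8·52 - 182 = 234.
Quantity traded falls to 42. At Q = 42 the demand price is (250 - 42)/4 = 52 and the supply price is (182 + 42)/8 = 28.
Deadweight loss = ½ · (52 - 28) · (106 - 42) = ½ · 24 · 64 = 768.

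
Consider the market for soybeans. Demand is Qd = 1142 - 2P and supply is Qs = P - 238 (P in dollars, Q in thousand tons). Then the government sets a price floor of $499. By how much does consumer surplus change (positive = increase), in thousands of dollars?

-7137

Without the control the market clears where 1142 - 2P = P - 238, i.e. P* = 460 and Q* = 222.
Because the floor (499) lies above the market-clearing price, it is binding.
At P = 499: Qd = 1142 - 2·499 = 144 and Qs = 499 - 238 = 261.
Consumer surplus without the control is ½ · (571 - 460) · 222 = 12321.
With the floor, consumers buy 144 units at 499, so CS = ½ · (571 - 499) · 144 = 5184.
Change in consumer surplus = 5184 - 12321 = -7137.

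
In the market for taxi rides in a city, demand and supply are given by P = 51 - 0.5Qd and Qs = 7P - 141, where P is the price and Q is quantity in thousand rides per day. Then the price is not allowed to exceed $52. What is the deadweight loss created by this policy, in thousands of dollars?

Rearranging demand gives Qd = 102 - 2P. Equilibrium: 102 - 2P = 7P - 141, so 243 = 9P and P* = 27, Q* = 48.
The ceiling of 52 is above the equilibrium price 27, so it is not binding; the market clears at P* = 27, Q* = 48.
Since the control does not bind, no trades are prevented and deadweight loss is zero.

0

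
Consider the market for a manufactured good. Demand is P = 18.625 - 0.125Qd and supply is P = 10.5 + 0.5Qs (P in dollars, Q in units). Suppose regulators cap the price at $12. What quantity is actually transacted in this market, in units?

Rearranging demand gives Qd = 149 - 8P; rearranging supply gives Qs = 2P - 21. In a free market, 149 - 8P = 2P - 21 gives the equilibrium P* = 17, Q* = 13.
Because the ceiling (12) lies below the market-clearing price, it is binding.
At P = 12: Qd = 149 - 8·12 = 53 and Qs = 2·12 - 21 = 3.
The quantity actually transacted is the short side, supply: 3.

3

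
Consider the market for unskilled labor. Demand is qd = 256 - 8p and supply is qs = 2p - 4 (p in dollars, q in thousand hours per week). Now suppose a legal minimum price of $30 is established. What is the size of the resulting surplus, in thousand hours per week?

40

Equilibrium: 256 - 8p = 2p - 4, so 260 = 10p and p* = 26, q* = 48.
The floor of 30 is above the equilibrium price 26, so it binds.
At p = 30: qd = 256 - 8·30 = 16 and qs = 2·30 - 4 = 56.
Surplus = qs - qd = 56 - 16 = 40.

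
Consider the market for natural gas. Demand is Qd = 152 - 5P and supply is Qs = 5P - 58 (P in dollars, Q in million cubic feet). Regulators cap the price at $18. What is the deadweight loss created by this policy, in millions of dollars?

45

Equilibrium: 152 - 5P = 5P - 58, so 210 = 10P and P* = 21, Q* = 47.
Because the ceiling (18) lies below the market-clearing price, it is binding.
At P = 18: Qd = 152 - 5·18 = 62 and Qs = 5·18 - 58 = 32.
Quantity traded falls to 32. At Q = 32 the demand price is (152 - 32)/5 = 24 and the supply price is (58 + 32)/5 = 18.
Deadweight loss = ½ · (24 - 18) · (47 - 32) = ½ · 6 · 15 = 45.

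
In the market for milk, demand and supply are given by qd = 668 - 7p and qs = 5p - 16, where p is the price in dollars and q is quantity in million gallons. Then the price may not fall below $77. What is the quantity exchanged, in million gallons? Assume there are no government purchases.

129

Without the control the market clears where 668 - 7p = 5p - 16, i.e. p* = 57 and q* = 269.
Because the floor (77) lies above the market-clearing price, it is binding.
At p = 77: qd = 668 - 7·77 = 129 and qs = 5·77 - 16 = 369.
The quantity actually transacted is the short side, demand: 129.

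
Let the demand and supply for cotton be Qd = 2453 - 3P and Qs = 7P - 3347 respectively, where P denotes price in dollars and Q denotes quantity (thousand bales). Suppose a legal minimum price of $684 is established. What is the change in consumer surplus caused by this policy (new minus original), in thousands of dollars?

-57928

Equilibrium: 2453 - 3P = 7P - 3347, so 5800 = 10P and P* = 580, Q* = 713.
Because the floor (684) lies above the market-clearing price, it is binding.
At P = 684: Qd = 2453 - 3·684 = 401 and Qs = 7·684 - 3347 = 1441.
Consumer surplus without the control is ½ · (2453/3 - 580) · 713 = 508369/6.
With the floor, consumers buy 401 units at 684, so CS = ½ · (2453/3 - 684) · 401 = 160801/6.
Change in consumer surplus = 160801/6 - 508369/6 = -57928.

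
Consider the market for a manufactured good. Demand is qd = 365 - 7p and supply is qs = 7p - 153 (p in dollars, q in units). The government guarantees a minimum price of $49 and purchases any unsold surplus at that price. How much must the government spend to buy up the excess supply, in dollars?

In a free market, 365 - 7p = 7p - 153 gives the equilibrium p* = 37, q* = 106.
Because the floor (49) lies above the market-clearing price, it is binding.
At p = 49: qd = 365 - 7·49 = 22 and qs = 7·49 - 153 = 190.
Surplus = qs - qd = 168.
Government expenditure = surplus × support price = 168 × 49 = 8232.

8232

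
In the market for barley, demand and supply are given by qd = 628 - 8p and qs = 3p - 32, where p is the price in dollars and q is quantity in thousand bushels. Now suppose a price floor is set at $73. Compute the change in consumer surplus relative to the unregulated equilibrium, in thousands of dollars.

Equilibrium: 628 - 8p = 3p - 32, so 660 = 11p and p* = 60, q* = 148.
Because the floor (73) lies above the market-clearing price, it is binding.
At p = 73: qd = 628 - 8·73 = 44 and qs = 3·73 - 32 = 187.
Consumer surplus without the control is ½ · (78.5 - 60) · 148 = 1369.
With the floor, consumers buy 44 units at 73, so CS = ½ · (78.5 - 73) · 44 = 121.
Change in consumer surplus = 121 - 1369 = -1248.

-1248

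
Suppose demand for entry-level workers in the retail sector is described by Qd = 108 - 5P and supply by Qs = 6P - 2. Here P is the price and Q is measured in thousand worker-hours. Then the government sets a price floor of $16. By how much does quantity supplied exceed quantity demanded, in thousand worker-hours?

In a free market, 108 - 5P = 6P - 2 gives the equilibrium P* = 10, Q* = 58.
Because the floor (16) lies above the market-clearing price, it is binding.
At P = 16: Qd = 108 - 5·16 = 28 and Qs = 6·16 - 2 = 94.
Surplus = Qs - Qd = 94 - 28 = 66.

66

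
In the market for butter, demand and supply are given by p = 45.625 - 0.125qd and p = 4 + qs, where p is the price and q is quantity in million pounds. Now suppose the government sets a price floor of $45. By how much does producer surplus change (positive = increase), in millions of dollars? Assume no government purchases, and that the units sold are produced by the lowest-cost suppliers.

Rearranging demand gives qd = 365 - 8p; rearranging supply gives qs = p - 4. Without the control the market clears where 365 - 8p = p - 4, i.e. p* = 41 and q* = 37.
The floor of 45 is above the equilibrium price 41, so it binds.
At p = 45: qd = 365 - 8·45 = 5 and qs = 45 - 4 = 41.
Producer surplus without the control is ½ · (41 - 4) · 37 = 684.5.
With the floor, 5 units are sold at 45. The supply price at q = 5 is 9, so PS = ½ · [(45 - 4) + (45 - 9)] · 5 = 192.5.
Change in producer surplus = 192.5 - 684.5 = -492.

-492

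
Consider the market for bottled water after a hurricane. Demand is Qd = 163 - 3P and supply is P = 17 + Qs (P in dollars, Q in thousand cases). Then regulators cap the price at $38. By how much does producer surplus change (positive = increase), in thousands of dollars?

-171.5

Rearranging supply gives Qs = P - 17. Setting quantity demanded equal to quantity supplied, 163 - 3P = P - 17, gives P* = 45 and Q* = 28.
Since 38 < 45, the ceiling is binding.
At P = 38: Qd = 163 - 3·38 = 49 and Qs = 38 - 17 = 21.
Producer surplus without the control is ½ · (45 - 17) · 28 = 392.
With the ceiling, producers sell 21 units at 38, so PS = ½ · (38 - 17) · 21 = 220.5.
Change in producer surplus = 220.5 - 392 = -171.5.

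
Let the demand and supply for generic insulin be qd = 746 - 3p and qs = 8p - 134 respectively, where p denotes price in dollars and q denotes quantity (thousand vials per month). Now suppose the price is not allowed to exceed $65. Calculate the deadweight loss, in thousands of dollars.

Without the control the market clears where 746 - 3p = 8p - 134, i.e. p* = 80 and q* = 506.
Since 65 < 80, the ceiling is binding.
At p = 65: qd = 746 - 3·65 = 551 and qs = 8·65 - 134 = 386.
Quantity traded falls to 386. At q = 386 the demand price is (746 - 386)/3 = 120 and the supply price is (134 + 386)/8 = 65.
Deadweight loss = ½ · (120 - 65) · (506 - 386) = ½ · 55 · 120 = 3300.

3300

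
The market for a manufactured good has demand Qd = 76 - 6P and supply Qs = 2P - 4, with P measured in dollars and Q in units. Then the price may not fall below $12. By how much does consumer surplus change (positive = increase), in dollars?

Equilibrium: 76 - 6P = 2P - 4, so 80 = 8P and P* = 10, Q* = 16.
Since 12 > 10, the floor is binding.
At P = 12: Qd = 76 - 6·12 = 4 and Qs = 2·12 - 4 = 20.
Consumer surplus without the control is ½ · (38/3 - 10) · 16 = 64/3.
With the floor, consumers buy 4 units at 12, so CS = ½ · (38/3 - 12) · 4 = 4/3.
Change in consumer surplus = 4/3 - 64/3 = -20.

-20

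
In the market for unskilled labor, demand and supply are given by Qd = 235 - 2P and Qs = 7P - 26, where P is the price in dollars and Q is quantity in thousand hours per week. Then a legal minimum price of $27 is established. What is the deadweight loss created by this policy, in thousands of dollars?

In a free market, 235 - 2P = 7P - 26 gives the equilibrium P* = 29, Q* = 177.
Since 27 is below P* = 29, the floor does not bind and the free-market outcome prevails.
Since the control does not bind, no trades are prevented and deadweight loss is zero.

0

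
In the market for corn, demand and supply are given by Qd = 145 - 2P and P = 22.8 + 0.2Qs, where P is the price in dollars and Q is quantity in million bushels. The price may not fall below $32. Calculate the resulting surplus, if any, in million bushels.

0

Rearranging supply gives Qs = 5P - 114. Equilibrium: 145 - 2P = 5P - 114, so 259 = 7P and P* = 37, Q* = 71.
Since 32 is below P* = 37, the floor does not bind and the free-market outcome prevails.
Since the control does not bind, there is no surplus.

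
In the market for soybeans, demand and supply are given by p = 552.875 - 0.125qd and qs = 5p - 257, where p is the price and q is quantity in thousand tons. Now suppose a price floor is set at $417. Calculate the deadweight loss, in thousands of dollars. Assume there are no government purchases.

33789.6

Rearranging demand gives qd = 4423 - 8p. Without the control the market clears where 4423 - 8p = 5p - 257, i.e. p* = 360 and q* = 1543.
Because the floor (417) lies above the market-clearing price, it is binding.
At p = 417: qd = 4423 - 8·417 = 1087 and qs = 5·417 - 257 = 1828.
Quantity traded falls to 1087. At q = 1087 the demand price is (4423 - 1087)/8 = 417 and the supply price is (257 + 1087)/5 = 268.8.
Deadweight loss = ½ · (417 - 268.8) · (1543 - 1087) = ½ · 148.2 · 456 = 33789.6.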